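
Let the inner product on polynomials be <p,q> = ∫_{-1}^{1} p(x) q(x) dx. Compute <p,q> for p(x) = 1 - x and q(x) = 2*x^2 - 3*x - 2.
<p,q> = -2/3

Expand the product: p(x)·q(x) = -2*x^3 + 5*x^2 - x - 2.
∫_{-1}^{1} of each monomial x^k gives [2/(k+1) if k even, 0 if k odd]. Integrating term-by-term (or equivalently evaluating the antiderivative F(x) = -x^4/2 + 5*x^3/3 - x^2/2 - 2*x at the endpoints):
  F(1) − F(−1) = -4/3 − (-2/3) = -2/3.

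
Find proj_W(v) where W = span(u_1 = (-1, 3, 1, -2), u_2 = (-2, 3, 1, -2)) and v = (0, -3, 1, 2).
proj_W(v) = (0, -18/7, -6/7, 12/7)

Set up U = [u_1 | ... | u_2] ∈ R^(4×2). The projector onto W = col(U) is P = U (U^T U)^(-1) U^T.
Compute U^T U =
  [15, 16]
  [16, 18],
and U^T v = (-12, -12).
Solve U^T U · c = U^T v for the coefficients: c = (-12/7, 6/7). The projection is proj_W(v) = U c.
Check: (v - proj_W(v)) · u_1 = 0  (should be 0).
Check: (v - proj_W(v)) · u_2 = 0  (should be 0).
Result: proj_W(v) = (0, -18/7, -6/7, 12/7).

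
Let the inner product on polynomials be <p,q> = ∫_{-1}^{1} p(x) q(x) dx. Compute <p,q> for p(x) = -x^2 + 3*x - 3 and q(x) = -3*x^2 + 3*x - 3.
<p,q> = 166/5

Expand the product: p(x)·q(x) = 3*x^4 - 12*x^3 + 21*x^2 - 18*x + 9.
∫_{-1}^{1} of each monomial x^k gives [2/(k+1) if k even, 0 if k odd]. Integrating term-by-term (or equivalently evaluating the antiderivative F(x) = 3*x^5/5 - 3*x^4 + 7*x^3 - 9*x^2 + 9*x at the endpoints):
  F(1) − F(−1) = 23/5 − (-143/5) = 166/5.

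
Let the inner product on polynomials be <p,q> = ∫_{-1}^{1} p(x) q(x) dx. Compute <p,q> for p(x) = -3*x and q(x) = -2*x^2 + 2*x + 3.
<p,q> = -4

Expand the product: p(x)·q(x) = 6*x^3 - 6*x^2 - 9*x.
∫_{-1}^{1} of each monomial x^k gives [2/(k+1) if k even, 0 if k odd]. Integrating term-by-term (or equivalently evaluating the antiderivative F(x) = 3*x^4/2 - 2*x^3 - 9*x^2/2 at the endpoints):
  F(1) − F(−1) = -5 − (-1) = -4.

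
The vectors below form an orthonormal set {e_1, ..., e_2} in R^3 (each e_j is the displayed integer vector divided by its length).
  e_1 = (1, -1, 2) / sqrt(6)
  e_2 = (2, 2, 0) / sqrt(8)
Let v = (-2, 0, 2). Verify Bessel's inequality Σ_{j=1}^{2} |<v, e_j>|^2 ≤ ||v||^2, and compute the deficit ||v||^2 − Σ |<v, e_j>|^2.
Σ |<v, e_j>|^2 = 8/3; ||v||^2 = 8; deficit = 16/3

Write each e_j = u_j / sqrt(<u_j, u_j>) where u_j is the displayed integer vector. Then <v, e_j> = <v, u_j> / sqrt(<u_j, u_j>), so |<v, e_j>|^2 = <v, u_j>^2 / <u_j, u_j>.
Coefficients: <v, e_1> = 2/sqrt(6), <v, e_2> = -4/sqrt(8).
Square and sum: Σ |<v, e_j>|^2 = 8/3.
Compute ||v||^2 = v·v = 8.
Deficit = 8 − 8/3 = 16/3 ≥ 0, confirming Bessel's inequality. (The deficit equals ||v − Σ <v,e_j> e_j||^2, the squared distance from v to span{e_j}.)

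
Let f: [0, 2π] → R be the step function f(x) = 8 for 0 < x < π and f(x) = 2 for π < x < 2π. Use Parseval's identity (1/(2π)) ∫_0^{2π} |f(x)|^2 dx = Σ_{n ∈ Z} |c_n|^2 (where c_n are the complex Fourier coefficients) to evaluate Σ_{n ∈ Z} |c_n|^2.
Σ |c_n|^2 = 34

Parseval equates the L^2 energy of f (normalised by 1/(2π)) with the ℓ^2 sum of its Fourier coefficients: (1/(2π)) ∫_0^{2π} |f|^2 = Σ |c_n|^2.
Compute the left side: (1/(2π)) [∫_0^π 8^2 dx + ∫_π^{2π} 2^2 dx] = (1/(2π)) · (64π + 4π) = (64 + 4)/2 = 34.
So Σ_{n ∈ Z} |c_n|^2 = 34.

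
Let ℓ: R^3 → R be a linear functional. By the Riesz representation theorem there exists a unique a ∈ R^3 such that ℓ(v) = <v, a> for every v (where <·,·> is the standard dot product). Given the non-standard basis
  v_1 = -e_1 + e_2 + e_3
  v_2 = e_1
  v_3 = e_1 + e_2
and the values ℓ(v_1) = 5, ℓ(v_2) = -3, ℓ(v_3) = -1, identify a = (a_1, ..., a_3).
a = (-3, 2, 0)

Write a = (a_1, ..., a_3) in the standard basis. For each basis vector v_i, ℓ(v_i) = <v_i, a> is a linear equation in the a_j's. Collect the n equations into a matrix system V a = ℓ, where row i of V is v_i (expressed in the standard basis). Since V is invertible (lower-triangular with 1s on the diagonal, up to permutation), solve by back-substitution:
  V =
[[-1, 1, 1],
 [1, 0, 0],
 [1, 1, 0]]
  V a = (5, -3, -1)
Solving gives a = (-3, 2, 0).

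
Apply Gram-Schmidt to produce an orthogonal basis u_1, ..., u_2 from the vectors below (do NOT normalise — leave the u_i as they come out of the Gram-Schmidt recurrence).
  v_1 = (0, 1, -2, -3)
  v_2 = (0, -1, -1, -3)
Orthogonal basis:
  u_1 = (0, 1, -2, -3)
  u_2 = (0, -12/7, 3/7, -6/7)

Apply the Gram-Schmidt recurrence
  u_1 = v_1
  u_i = v_i − Σ_{j<i} ((v_i · u_j) / (u_j · u_j)) · u_j.

Step by step this gives:
  u_1 = (0, 1, -2, -3)
  u_2 = (0, -12/7, 3/7, -6/7)

Orthogonality check:
  u_2 · u_1 = 0 (should be 0)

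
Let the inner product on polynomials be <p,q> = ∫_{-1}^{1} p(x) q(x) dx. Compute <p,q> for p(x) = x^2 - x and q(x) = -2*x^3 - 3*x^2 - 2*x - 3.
<p,q> = -16/15

Expand the product: p(x)·q(x) = -2*x^5 - x^4 + x^3 - x^2 + 3*x.
∫_{-1}^{1} of each monomial x^k gives [2/(k+1) if k even, 0 if k odd]. Integrating term-by-term (or equivalently evaluating the antiderivative F(x) = -x^6/3 - x^5/5 + x^4/4 - x^3/3 + 3*x^2/2 at the endpoints):
  F(1) − F(−1) = 53/60 − (39/20) = -16/15.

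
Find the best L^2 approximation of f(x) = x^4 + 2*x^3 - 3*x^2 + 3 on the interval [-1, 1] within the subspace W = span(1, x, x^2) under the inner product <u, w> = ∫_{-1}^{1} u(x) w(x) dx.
g(x) = -15*x^2/7 + 6*x/5 + 102/35

The best approximation g ∈ W is the orthogonal projection of f onto W. Writing g = a_0 + a_1 x + a_2 x^2, the coefficients solve the normal equations G · a = b where
  G_{ij} = <φ_i, φ_j> and b_i = <f, φ_i>, with φ_0 = 1, φ_1 = x, φ_2 = x^2.
G =
  [2, 0, 2/3]
  [0, 2/3, 0]
  [2/3, 0, 2/5],
b = (22/5, 4/5, 38/35).
Solving gives a_0 = 102/35, a_1 = 6/5, a_2 = -15/7, so
  g(x) = -15*x^2/7 + 6*x/5 + 102/35.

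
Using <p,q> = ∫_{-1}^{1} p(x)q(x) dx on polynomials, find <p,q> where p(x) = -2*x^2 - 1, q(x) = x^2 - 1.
<p,q> = 28/15

Expand the product: p(x)·q(x) = -2*x^4 + x^2 + 1.
∫_{-1}^{1} of each monomial x^k gives [2/(k+1) if k even, 0 if k odd]. Integrating term-by-term (or equivalently evaluating the antiderivative F(x) = -2*x^5/5 + x^3/3 + x at the endpoints):
  F(1) − F(−1) = 14/15 − (-14/15) = 28/15.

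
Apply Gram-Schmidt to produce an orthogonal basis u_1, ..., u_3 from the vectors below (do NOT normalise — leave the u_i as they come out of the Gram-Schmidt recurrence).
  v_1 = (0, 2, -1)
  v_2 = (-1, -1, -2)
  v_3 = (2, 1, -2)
Orthogonal basis:
  u_1 = (0, 2, -1)
  u_2 = (-1, -1, -2)
  u_3 = (13/6, -13/30, -13/15)

Apply the Gram-Schmidt recurrence
  u_1 = v_1
  u_i = v_i − Σ_{j<i} ((v_i · u_j) / (u_j · u_j)) · u_j.

Step by step this gives:
  u_1 = (0, 2, -1)
  u_2 = (-1, -1, -2)
  u_3 = (13/6, -13/30, -13/15)

Orthogonality check:
  u_2 · u_1 = 0 (should be 0)
  u_3 · u_1 = 0 (should be 0)
  u_3 · u_2 = 0 (should be 0)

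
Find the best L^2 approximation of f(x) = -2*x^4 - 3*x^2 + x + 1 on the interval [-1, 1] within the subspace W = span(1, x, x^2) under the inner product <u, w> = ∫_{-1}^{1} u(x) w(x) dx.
g(x) = -33*x^2/7 + x + 41/35

The best approximation g ∈ W is the orthogonal projection of f onto W. Writing g = a_0 + a_1 x + a_2 x^2, the coefficients solve the normal equations G · a = b where
  G_{ij} = <φ_i, φ_j> and b_i = <f, φ_i>, with φ_0 = 1, φ_1 = x, φ_2 = x^2.
G =
  [2, 0, 2/3]
  [0, 2/3, 0]
  [2/3, 0, 2/5],
b = (-4/5, 2/3, -116/105).
Solving gives a_0 = 41/35, a_1 = 1, a_2 = -33/7, so
  g(x) = -33*x^2/7 + x + 41/35.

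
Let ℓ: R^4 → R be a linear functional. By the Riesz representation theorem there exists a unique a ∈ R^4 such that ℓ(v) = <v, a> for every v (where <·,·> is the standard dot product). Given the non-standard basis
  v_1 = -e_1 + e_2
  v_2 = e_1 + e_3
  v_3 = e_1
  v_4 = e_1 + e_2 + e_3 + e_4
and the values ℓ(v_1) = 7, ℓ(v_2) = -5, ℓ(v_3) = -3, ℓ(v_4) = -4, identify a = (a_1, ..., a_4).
a = (-3, 4, -2, -3)

Write a = (a_1, ..., a_4) in the standard basis. For each basis vector v_i, ℓ(v_i) = <v_i, a> is a linear equation in the a_j's. Collect the n equations into a matrix system V a = ℓ, where row i of V is v_i (expressed in the standard basis). Since V is invertible (lower-triangular with 1s on the diagonal, up to permutation), solve by back-substitution:
  V =
[[-1, 1, 0, 0],
 [1, 0, 1, 0],
 [1, 0, 0, 0],
 [1, 1, 1, 1]]
  V a = (7, -5, -3, -4)
Solving gives a = (-3, 4, -2, -3).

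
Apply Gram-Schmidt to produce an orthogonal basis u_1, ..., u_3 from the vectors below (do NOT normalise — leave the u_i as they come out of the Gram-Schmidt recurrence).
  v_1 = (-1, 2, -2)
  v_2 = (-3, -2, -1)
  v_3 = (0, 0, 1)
Orthogonal basis:
  u_1 = (-1, 2, -2)
  u_2 = (-26/9, -20/9, -7/9)
  u_3 = (-48/125, 8/25, 64/125)

Apply the Gram-Schmidt recurrence
  u_1 = v_1
  u_i = v_i − Σ_{j<i} ((v_i · u_j) / (u_j · u_j)) · u_j.

Step by step this gives:
  u_1 = (-1, 2, -2)
  u_2 = (-26/9, -20/9, -7/9)
  u_3 = (-48/125, 8/25, 64/125)

Orthogonality check:
  u_2 · u_1 = 0 (should be 0)
  u_3 · u_1 = 0 (should be 0)
  u_3 · u_2 = 0 (should be 0)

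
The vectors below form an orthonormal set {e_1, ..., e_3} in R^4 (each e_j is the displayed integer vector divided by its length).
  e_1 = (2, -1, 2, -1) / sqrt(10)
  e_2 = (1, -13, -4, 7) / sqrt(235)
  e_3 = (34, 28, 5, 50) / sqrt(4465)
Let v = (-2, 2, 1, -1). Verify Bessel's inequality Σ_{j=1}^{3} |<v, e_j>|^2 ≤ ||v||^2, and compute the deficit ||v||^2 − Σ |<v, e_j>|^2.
Σ |<v, e_j>|^2 = 81/10; ||v||^2 = 10; deficit = 19/10

Write each e_j = u_j / sqrt(<u_j, u_j>) where u_j is the displayed integer vector. Then <v, e_j> = <v, u_j> / sqrt(<u_j, u_j>), so |<v, e_j>|^2 = <v, u_j>^2 / <u_j, u_j>.
Coefficients: <v, e_1> = -3/sqrt(10), <v, e_2> = -39/sqrt(235), <v, e_3> = -57/sqrt(4465).
Square and sum: Σ |<v, e_j>|^2 = 81/10.
Compute ||v||^2 = v·v = 10.
Deficit = 10 − 81/10 = 19/10 ≥ 0, confirming Bessel's inequality. (The deficit equals ||v − Σ <v,e_j> e_j||^2, the squared distance from v to span{e_j}.)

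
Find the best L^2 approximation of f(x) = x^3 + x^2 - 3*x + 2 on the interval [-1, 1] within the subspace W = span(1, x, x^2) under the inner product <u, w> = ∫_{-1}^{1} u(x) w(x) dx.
g(x) = x^2 - 12*x/5 + 2

The best approximation g ∈ W is the orthogonal projection of f onto W. Writing g = a_0 + a_1 x + a_2 x^2, the coefficients solve the normal equations G · a = b where
  G_{ij} = <φ_i, φ_j> and b_i = <f, φ_i>, with φ_0 = 1, φ_1 = x, φ_2 = x^2.
G =
  [2, 0, 2/3]
  [0, 2/3, 0]
  [2/3, 0, 2/5],
b = (14/3, -8/5, 26/15).
Solving gives a_0 = 2, a_1 = -12/5, a_2 = 1, so
  g(x) = x^2 - 12*x/5 + 2.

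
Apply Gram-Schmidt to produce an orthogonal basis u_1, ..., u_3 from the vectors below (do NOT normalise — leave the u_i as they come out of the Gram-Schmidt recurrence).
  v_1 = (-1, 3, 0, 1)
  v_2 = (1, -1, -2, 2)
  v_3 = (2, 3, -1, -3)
Orthogonal basis:
  u_1 = (-1, 3, 0, 1)
  u_2 = (9/11, -5/11, -2, 24/11)
  u_3 = (289/106, 181/106, -100/53, -127/53)

Apply the Gram-Schmidt recurrence
  u_1 = v_1
  u_i = v_i − Σ_{j<i} ((v_i · u_j) / (u_j · u_j)) · u_j.

Step by step this gives:
  u_1 = (-1, 3, 0, 1)
  u_2 = (9/11, -5/11, -2, 24/11)
  u_3 = (289/106, 181/106, -100/53, -127/53)

Orthogonality check:
  u_2 · u_1 = 0 (should be 0)
  u_3 · u_1 = 0 (should be 0)
  u_3 · u_2 = 0 (should be 0)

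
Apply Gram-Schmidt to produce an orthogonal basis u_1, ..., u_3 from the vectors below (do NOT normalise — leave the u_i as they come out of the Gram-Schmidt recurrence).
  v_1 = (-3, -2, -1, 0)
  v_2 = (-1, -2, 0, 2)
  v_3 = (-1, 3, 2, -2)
Orthogonal basis:
  u_1 = (-3, -2, -1, 0)
  u_2 = (1/2, -1, 1/2, 2)
  u_3 = (-114/77, 85/77, 172/77, 4/11)

Apply the Gram-Schmidt recurrence
  u_1 = v_1
  u_i = v_i − Σ_{j<i} ((v_i · u_j) / (u_j · u_j)) · u_j.

Step by step this gives:
  u_1 = (-3, -2, -1, 0)
  u_2 = (1/2, -1, 1/2, 2)
  u_3 = (-114/77, 85/77, 172/77, 4/11)

Orthogonality check:
  u_2 · u_1 = 0 (should be 0)
  u_3 · u_1 = 0 (should be 0)
  u_3 · u_2 = 0 (should be 0)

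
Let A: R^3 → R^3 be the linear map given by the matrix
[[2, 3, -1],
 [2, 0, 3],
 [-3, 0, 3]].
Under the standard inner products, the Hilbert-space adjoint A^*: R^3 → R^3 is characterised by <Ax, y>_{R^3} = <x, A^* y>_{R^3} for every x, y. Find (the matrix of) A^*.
A^* = A^T =
[[2, 2, -3],
 [3, 0, 0],
 [-1, 3, 3]]

For real matrices with standard dot products, the defining identity <Ax, y> = <x, A^* y> gives (Ax)^T y = x^T (A^*) y, i.e. x^T A^T y = x^T (A^*) y. Since this holds for all x, y, we must have A^* = A^T. Therefore
A^* =
[[2, 2, -3],
 [3, 0, 0],
 [-1, 3, 3]].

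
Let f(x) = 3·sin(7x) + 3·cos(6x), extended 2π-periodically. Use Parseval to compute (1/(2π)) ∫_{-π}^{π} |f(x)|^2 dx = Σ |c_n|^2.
Σ |c_n|^2 = 9

Expand |f|^2 and use orthogonality of {sin(nx), cos(mx)} on [-π, π]:
  ∫_{-π}^{π} sin(nx)^2 dx = π, ∫ cos(mx)^2 dx = π, and cross terms integrate to 0.
So ∫_{-π}^{π} f(x)^2 dx = 3^2 · π + 3^2 · π = (9 + 9)π.
Divide by 2π: (9 + 9)/2 = 9.
By Parseval, this equals Σ |c_n|^2.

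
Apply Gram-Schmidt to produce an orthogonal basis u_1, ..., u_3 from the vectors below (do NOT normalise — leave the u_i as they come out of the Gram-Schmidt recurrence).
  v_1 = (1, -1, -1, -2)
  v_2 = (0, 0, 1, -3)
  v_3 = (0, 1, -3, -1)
Orthogonal basis:
  u_1 = (1, -1, -1, -2)
  u_2 = (-5/7, 5/7, 12/7, -11/7)
  u_3 = (-8/9, 17/9, -5/3, -5/9)

Apply the Gram-Schmidt recurrence
  u_1 = v_1
  u_i = v_i − Σ_{j<i} ((v_i · u_j) / (u_j · u_j)) · u_j.

Step by step this gives:
  u_1 = (1, -1, -1, -2)
  u_2 = (-5/7, 5/7, 12/7, -11/7)
  u_3 = (-8/9, 17/9, -5/3, -5/9)

Orthogonality check:
  u_2 · u_1 = 0 (should be 0)
  u_3 · u_1 = 0 (should be 0)
  u_3 · u_2 = 0 (should be 0)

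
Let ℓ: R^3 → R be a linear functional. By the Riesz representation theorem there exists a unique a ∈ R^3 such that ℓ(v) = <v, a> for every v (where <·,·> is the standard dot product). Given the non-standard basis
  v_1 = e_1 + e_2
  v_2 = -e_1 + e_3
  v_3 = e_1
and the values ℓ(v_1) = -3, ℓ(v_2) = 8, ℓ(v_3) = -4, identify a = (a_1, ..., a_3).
a = (-4, 1, 4)

Write a = (a_1, ..., a_3) in the standard basis. For each basis vector v_i, ℓ(v_i) = <v_i, a> is a linear equation in the a_j's. Collect the n equations into a matrix system V a = ℓ, where row i of V is v_i (expressed in the standard basis). Since V is invertible (lower-triangular with 1s on the diagonal, up to permutation), solve by back-substitution:
  V =
[[1, 1, 0],
 [-1, 0, 1],
 [1, 0, 0]]
  V a = (-3, 8, -4)
Solving gives a = (-4, 1, 4).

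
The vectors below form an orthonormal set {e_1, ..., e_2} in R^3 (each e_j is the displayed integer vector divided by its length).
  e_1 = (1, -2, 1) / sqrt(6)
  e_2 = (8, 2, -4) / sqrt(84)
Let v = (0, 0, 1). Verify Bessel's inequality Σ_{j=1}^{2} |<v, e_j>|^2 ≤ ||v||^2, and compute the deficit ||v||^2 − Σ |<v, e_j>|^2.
Σ |<v, e_j>|^2 = 5/14; ||v||^2 = 1; deficit = 9/14

Write each e_j = u_j / sqrt(<u_j, u_j>) where u_j is the displayed integer vector. Then <v, e_j> = <v, u_j> / sqrt(<u_j, u_j>), so |<v, e_j>|^2 = <v, u_j>^2 / <u_j, u_j>.
Coefficients: <v, e_1> = 1/sqrt(6), <v, e_2> = -4/sqrt(84).
Square and sum: Σ |<v, e_j>|^2 = 5/14.
Compute ||v||^2 = v·v = 1.
Deficit = 1 − 5/14 = 9/14 ≥ 0, confirming Bessel's inequality. (The deficit equals ||v − Σ <v,e_j> e_j||^2, the squared distance from v to span{e_j}.)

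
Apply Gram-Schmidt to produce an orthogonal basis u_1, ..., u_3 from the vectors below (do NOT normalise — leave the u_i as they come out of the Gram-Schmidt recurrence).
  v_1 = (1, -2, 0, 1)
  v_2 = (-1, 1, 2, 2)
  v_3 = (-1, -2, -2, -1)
Orthogonal basis:
  u_1 = (1, -2, 0, 1)
  u_2 = (-5/6, 2/3, 2, 13/6)
  u_3 = (-112/59, -52/59, -38/59, 8/59)

Apply the Gram-Schmidt recurrence
  u_1 = v_1
  u_i = v_i − Σ_{j<i} ((v_i · u_j) / (u_j · u_j)) · u_j.

Step by step this gives:
  u_1 = (1, -2, 0, 1)
  u_2 = (-5/6, 2/3, 2, 13/6)
  u_3 = (-112/59, -52/59, -38/59, 8/59)

Orthogonality check:
  u_2 · u_1 = 0 (should be 0)
  u_3 · u_1 = 0 (should be 0)
  u_3 · u_2 = 0 (should be 0)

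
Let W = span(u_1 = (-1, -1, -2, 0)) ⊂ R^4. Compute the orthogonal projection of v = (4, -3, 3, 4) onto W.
proj_W(v) = (7/6, 7/6, 7/3, 0)

Set up U = [u_1 | ... | u_1] ∈ R^(4×1). The projector onto W = col(U) is P = U (U^T U)^(-1) U^T.
Compute U^T U =
  [6],
and U^T v = (-7).
Solve U^T U · c = U^T v for the coefficients: c = (-7/6). The projection is proj_W(v) = U c.
Check: (v - proj_W(v)) · u_1 = 0  (should be 0).
Result: proj_W(v) = (7/6, 7/6, 7/3, 0).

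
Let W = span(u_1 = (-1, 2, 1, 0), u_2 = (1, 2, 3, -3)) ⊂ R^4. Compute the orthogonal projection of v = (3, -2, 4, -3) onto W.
proj_W(v) = (109/34, -1, 75/34, -69/17)

Set up U = [u_1 | ... | u_2] ∈ R^(4×2). The projector onto W = col(U) is P = U (U^T U)^(-1) U^T.
Compute U^T U =
  [6, 6]
  [6, 23],
and U^T v = (-3, 20).
Solve U^T U · c = U^T v for the coefficients: c = (-63/34, 23/17). The projection is proj_W(v) = U c.
Check: (v - proj_W(v)) · u_1 = 0  (should be 0).
Check: (v - proj_W(v)) · u_2 = 0  (should be 0).
Result: proj_W(v) = (109/34, -1, 75/34, -69/17).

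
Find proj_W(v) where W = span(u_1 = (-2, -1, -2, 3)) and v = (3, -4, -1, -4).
proj_W(v) = (4/3, 2/3, 4/3, -2)

Set up U = [u_1 | ... | u_1] ∈ R^(4×1). The projector onto W = col(U) is P = U (U^T U)^(-1) U^T.
Compute U^T U =
  [18],
and U^T v = (-12).
Solve U^T U · c = U^T v for the coefficients: c = (-2/3). The projection is proj_W(v) = U c.
Check: (v - proj_W(v)) · u_1 = 0  (should be 0).
Result: proj_W(v) = (4/3, 2/3, 4/3, -2).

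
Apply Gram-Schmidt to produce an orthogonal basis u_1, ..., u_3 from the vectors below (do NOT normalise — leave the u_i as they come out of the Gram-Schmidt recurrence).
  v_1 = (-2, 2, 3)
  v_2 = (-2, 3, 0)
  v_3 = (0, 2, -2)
Orthogonal basis:
  u_1 = (-2, 2, 3)
  u_2 = (-14/17, 31/17, -30/17)
  u_3 = (72/121, 48/121, 16/121)

Apply the Gram-Schmidt recurrence
  u_1 = v_1
  u_i = v_i − Σ_{j<i} ((v_i · u_j) / (u_j · u_j)) · u_j.

Step by step this gives:
  u_1 = (-2, 2, 3)
  u_2 = (-14/17, 31/17, -30/17)
  u_3 = (72/121, 48/121, 16/121)

Orthogonality check:
  u_2 · u_1 = 0 (should be 0)
  u_3 · u_1 = 0 (should be 0)
  u_3 · u_2 = 0 (should be 0)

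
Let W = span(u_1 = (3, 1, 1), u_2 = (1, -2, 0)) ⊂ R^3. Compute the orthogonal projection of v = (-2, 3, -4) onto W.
proj_W(v) = (-3, 5/2, -1/2)

Set up U = [u_1 | ... | u_2] ∈ R^(3×2). The projector onto W = col(U) is P = U (U^T U)^(-1) U^T.
Compute U^T U =
  [11, 1]
  [1, 5],
and U^T v = (-7, -8).
Solve U^T U · c = U^T v for the coefficients: c = (-1/2, -3/2). The projection is proj_W(v) = U c.
Check: (v - proj_W(v)) · u_1 = 0  (should be 0).
Check: (v - proj_W(v)) · u_2 = 0  (should be 0).
Result: proj_W(v) = (-3, 5/2, -1/2).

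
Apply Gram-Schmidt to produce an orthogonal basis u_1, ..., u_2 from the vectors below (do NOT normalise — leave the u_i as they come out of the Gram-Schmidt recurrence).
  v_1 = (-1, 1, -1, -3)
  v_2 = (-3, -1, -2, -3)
Orthogonal basis:
  u_1 = (-1, 1, -1, -3)
  u_2 = (-23/12, -25/12, -11/12, 1/4)

Apply the Gram-Schmidt recurrence
  u_1 = v_1
  u_i = v_i − Σ_{j<i} ((v_i · u_j) / (u_j · u_j)) · u_j.

Step by step this gives:
  u_1 = (-1, 1, -1, -3)
  u_2 = (-23/12, -25/12, -11/12, 1/4)

Orthogonality check:
  u_2 · u_1 = 0 (should be 0)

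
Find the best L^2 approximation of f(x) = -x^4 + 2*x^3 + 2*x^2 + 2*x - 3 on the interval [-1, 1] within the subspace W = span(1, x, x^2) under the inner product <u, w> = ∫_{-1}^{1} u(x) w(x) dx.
g(x) = 8*x^2/7 + 16*x/5 - 102/35

The best approximation g ∈ W is the orthogonal projection of f onto W. Writing g = a_0 + a_1 x + a_2 x^2, the coefficients solve the normal equations G · a = b where
  G_{ij} = <φ_i, φ_j> and b_i = <f, φ_i>, with φ_0 = 1, φ_1 = x, φ_2 = x^2.
G =
  [2, 0, 2/3]
  [0, 2/3, 0]
  [2/3, 0, 2/5],
b = (-76/15, 32/15, -52/35).
Solving gives a_0 = -102/35, a_1 = 16/5, a_2 = 8/7, so
  g(x) = 8*x^2/7 + 16*x/5 - 102/35.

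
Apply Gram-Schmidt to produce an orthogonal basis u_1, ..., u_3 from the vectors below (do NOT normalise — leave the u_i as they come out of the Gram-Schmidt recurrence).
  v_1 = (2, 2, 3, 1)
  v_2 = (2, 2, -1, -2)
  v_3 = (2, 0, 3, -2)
Orthogonal basis:
  u_1 = (2, 2, 3, 1)
  u_2 = (5/3, 5/3, -3/2, -13/6)
  u_3 = (16/45, -74/45, 116/75, -464/225)

Apply the Gram-Schmidt recurrence
  u_1 = v_1
  u_i = v_i − Σ_{j<i} ((v_i · u_j) / (u_j · u_j)) · u_j.

Step by step this gives:
  u_1 = (2, 2, 3, 1)
  u_2 = (5/3, 5/3, -3/2, -13/6)
  u_3 = (16/45, -74/45, 116/75, -464/225)

Orthogonality check:
  u_2 · u_1 = 0 (should be 0)
  u_3 · u_1 = 0 (should be 0)
  u_3 · u_2 = 0 (should be 0)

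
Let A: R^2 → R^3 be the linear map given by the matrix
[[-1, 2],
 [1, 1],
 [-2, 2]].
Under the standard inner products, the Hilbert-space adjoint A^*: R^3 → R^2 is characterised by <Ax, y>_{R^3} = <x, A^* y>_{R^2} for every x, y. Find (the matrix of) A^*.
A^* = A^T =
[[-1, 1, -2],
 [2, 1, 2]]

For real matrices with standard dot products, the defining identity <Ax, y> = <x, A^* y> gives (Ax)^T y = x^T (A^*) y, i.e. x^T A^T y = x^T (A^*) y. Since this holds for all x, y, we must have A^* = A^T. Therefore
A^* =
[[-1, 1, -2],
 [2, 1, 2]].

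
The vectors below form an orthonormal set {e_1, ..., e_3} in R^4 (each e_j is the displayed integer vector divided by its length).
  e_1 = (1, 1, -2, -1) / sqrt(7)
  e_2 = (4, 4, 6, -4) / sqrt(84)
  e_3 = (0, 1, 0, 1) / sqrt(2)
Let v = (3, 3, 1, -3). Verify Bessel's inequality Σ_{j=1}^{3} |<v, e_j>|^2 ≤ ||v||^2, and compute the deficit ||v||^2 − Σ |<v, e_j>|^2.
Σ |<v, e_j>|^2 = 28; ||v||^2 = 28; deficit = 0

Write each e_j = u_j / sqrt(<u_j, u_j>) where u_j is the displayed integer vector. Then <v, e_j> = <v, u_j> / sqrt(<u_j, u_j>), so |<v, e_j>|^2 = <v, u_j>^2 / <u_j, u_j>.
Coefficients: <v, e_1> = 7/sqrt(7), <v, e_2> = 42/sqrt(84), <v, e_3> = 0/sqrt(2).
Square and sum: Σ |<v, e_j>|^2 = 28.
Compute ||v||^2 = v·v = 28.
Deficit = 28 − 28 = 0 ≥ 0, confirming Bessel's inequality. (The deficit equals ||v − Σ <v,e_j> e_j||^2, the squared distance from v to span{e_j}.)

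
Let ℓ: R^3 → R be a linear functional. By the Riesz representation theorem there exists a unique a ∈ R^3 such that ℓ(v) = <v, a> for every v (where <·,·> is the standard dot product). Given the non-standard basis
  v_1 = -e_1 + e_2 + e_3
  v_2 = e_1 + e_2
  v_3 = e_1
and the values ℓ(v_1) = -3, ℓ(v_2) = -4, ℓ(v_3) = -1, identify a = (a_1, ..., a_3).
a = (-1, -3, -1)

Write a = (a_1, ..., a_3) in the standard basis. For each basis vector v_i, ℓ(v_i) = <v_i, a> is a linear equation in the a_j's. Collect the n equations into a matrix system V a = ℓ, where row i of V is v_i (expressed in the standard basis). Since V is invertible (lower-triangular with 1s on the diagonal, up to permutation), solve by back-substitution:
  V =
[[-1, 1, 1],
 [1, 1, 0],
 [1, 0, 0]]
  V a = (-3, -4, -1)
Solving gives a = (-1, -3, -1).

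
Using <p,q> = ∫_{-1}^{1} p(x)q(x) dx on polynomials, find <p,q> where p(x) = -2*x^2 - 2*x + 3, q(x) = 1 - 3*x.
<p,q> = 26/3

Expand the product: p(x)·q(x) = 6*x^3 + 4*x^2 - 11*x + 3.
∫_{-1}^{1} of each monomial x^k gives [2/(k+1) if k even, 0 if k odd]. Integrating term-by-term (or equivalently evaluating the antiderivative F(x) = 3*x^4/2 + 4*x^3/3 - 11*x^2/2 + 3*x at the endpoints):
  F(1) − F(−1) = 1/3 − (-25/3) = 26/3.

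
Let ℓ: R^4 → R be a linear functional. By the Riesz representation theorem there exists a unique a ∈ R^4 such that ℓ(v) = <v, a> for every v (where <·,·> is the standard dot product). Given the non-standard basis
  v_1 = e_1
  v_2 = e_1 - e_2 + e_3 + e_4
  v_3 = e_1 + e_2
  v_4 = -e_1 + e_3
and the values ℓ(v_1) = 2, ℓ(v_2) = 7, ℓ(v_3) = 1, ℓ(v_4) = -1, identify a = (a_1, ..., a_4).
a = (2, -1, 1, 3)

Write a = (a_1, ..., a_4) in the standard basis. For each basis vector v_i, ℓ(v_i) = <v_i, a> is a linear equation in the a_j's. Collect the n equations into a matrix system V a = ℓ, where row i of V is v_i (expressed in the standard basis). Since V is invertible (lower-triangular with 1s on the diagonal, up to permutation), solve by back-substitution:
  V =
[[1, 0, 0, 0],
 [1, -1, 1, 1],
 [1, 1, 0, 0],
 [-1, 0, 1, 0]]
  V a = (2, 7, 1, -1)
Solving gives a = (2, -1, 1, 3).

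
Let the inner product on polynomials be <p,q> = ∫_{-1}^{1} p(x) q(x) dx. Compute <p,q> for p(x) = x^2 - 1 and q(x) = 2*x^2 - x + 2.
<p,q> = -16/5

Expand the product: p(x)·q(x) = 2*x^4 - x^3 + x - 2.
∫_{-1}^{1} of each monomial x^k gives [2/(k+1) if k even, 0 if k odd]. Integrating term-by-term (or equivalently evaluating the antiderivative F(x) = 2*x^5/5 - x^4/4 + x^2/2 - 2*x at the endpoints):
  F(1) − F(−1) = -27/20 − (37/20) = -16/5.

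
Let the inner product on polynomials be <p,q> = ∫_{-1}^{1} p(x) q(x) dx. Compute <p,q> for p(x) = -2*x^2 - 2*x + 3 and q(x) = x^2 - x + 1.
<p,q> = 36/5

Expand the product: p(x)·q(x) = -2*x^4 + 3*x^2 - 5*x + 3.
∫_{-1}^{1} of each monomial x^k gives [2/(k+1) if k even, 0 if k odd]. Integrating term-by-term (or equivalently evaluating the antiderivative F(x) = -2*x^5/5 + x^3 - 5*x^2/2 + 3*x at the endpoints):
  F(1) − F(−1) = 11/10 − (-61/10) = 36/5.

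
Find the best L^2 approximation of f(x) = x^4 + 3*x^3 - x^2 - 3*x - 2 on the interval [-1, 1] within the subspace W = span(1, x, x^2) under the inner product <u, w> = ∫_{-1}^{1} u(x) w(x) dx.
g(x) = -x^2/7 - 6*x/5 - 73/35

The best approximation g ∈ W is the orthogonal projection of f onto W. Writing g = a_0 + a_1 x + a_2 x^2, the coefficients solve the normal equations G · a = b where
  G_{ij} = <φ_i, φ_j> and b_i = <f, φ_i>, with φ_0 = 1, φ_1 = x, φ_2 = x^2.
G =
  [2, 0, 2/3]
  [0, 2/3, 0]
  [2/3, 0, 2/5],
b = (-64/15, -4/5, -152/105).
Solving gives a_0 = -73/35, a_1 = -6/5, a_2 = -1/7, so
  g(x) = -x^2/7 - 6*x/5 - 73/35.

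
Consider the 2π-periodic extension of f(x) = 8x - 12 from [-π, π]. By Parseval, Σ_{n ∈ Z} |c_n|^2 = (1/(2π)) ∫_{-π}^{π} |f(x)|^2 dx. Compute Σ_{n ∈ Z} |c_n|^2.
Σ |c_n|^2 = 64π^2/3 + 144

Expand and integrate term by term over [-π, π]:
  ∫ (8x)^2 dx = 64·(2π^3/3); ∫ 2·8·(-12)·x dx = 0 (odd integrand); ∫ (-12)^2 dx = 144·2π.
So (1/(2π)) ∫_{-π}^{π} (8x - 12)^2 dx = 64π^2/3 + 144 = 64π^2/3 + 144.
Parseval ⇒ Σ |c_n|^2 = 64π^2/3 + 144.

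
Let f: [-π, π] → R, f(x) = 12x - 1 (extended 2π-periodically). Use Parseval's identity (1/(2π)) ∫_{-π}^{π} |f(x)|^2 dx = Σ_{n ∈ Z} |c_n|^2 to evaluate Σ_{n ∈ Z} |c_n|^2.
Σ |c_n|^2 = 48π^2 + 1

Expand and integrate term by term over [-π, π]:
  ∫ (12x)^2 dx = 144·(2π^3/3); ∫ 2·12·(-1)·x dx = 0 (odd integrand); ∫ (-1)^2 dx = 1·2π.
So (1/(2π)) ∫_{-π}^{π} (12x - 1)^2 dx = 144π^2/3 + 1 = 48π^2 + 1.
Parseval ⇒ Σ |c_n|^2 = 48π^2 + 1.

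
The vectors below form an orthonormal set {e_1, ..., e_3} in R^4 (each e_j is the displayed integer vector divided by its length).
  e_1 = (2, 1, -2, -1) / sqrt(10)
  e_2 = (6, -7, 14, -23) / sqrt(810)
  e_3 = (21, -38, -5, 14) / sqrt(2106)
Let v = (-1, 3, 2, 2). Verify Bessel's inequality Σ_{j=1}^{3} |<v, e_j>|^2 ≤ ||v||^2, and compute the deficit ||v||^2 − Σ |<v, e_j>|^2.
Σ |<v, e_j>|^2 = 23/2; ||v||^2 = 18; deficit = 13/2

Write each e_j = u_j / sqrt(<u_j, u_j>) where u_j is the displayed integer vector. Then <v, e_j> = <v, u_j> / sqrt(<u_j, u_j>), so |<v, e_j>|^2 = <v, u_j>^2 / <u_j, u_j>.
Coefficients: <v, e_1> = -5/sqrt(10), <v, e_2> = -45/sqrt(810), <v, e_3> = -117/sqrt(2106).
Square and sum: Σ |<v, e_j>|^2 = 23/2.
Compute ||v||^2 = v·v = 18.
Deficit = 18 − 23/2 = 13/2 ≥ 0, confirming Bessel's inequality. (The deficit equals ||v − Σ <v,e_j> e_j||^2, the squared distance from v to span{e_j}.)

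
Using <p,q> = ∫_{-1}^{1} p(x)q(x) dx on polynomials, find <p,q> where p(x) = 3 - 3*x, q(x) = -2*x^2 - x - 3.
<p,q> = -20

Expand the product: p(x)·q(x) = 6*x^3 - 3*x^2 + 6*x - 9.
∫_{-1}^{1} of each monomial x^k gives [2/(k+1) if k even, 0 if k odd]. Integrating term-by-term (or equivalently evaluating the antiderivative F(x) = 3*x^4/2 - x^3 + 3*x^2 - 9*x at the endpoints):
  F(1) − F(−1) = -11/2 − (29/2) = -20.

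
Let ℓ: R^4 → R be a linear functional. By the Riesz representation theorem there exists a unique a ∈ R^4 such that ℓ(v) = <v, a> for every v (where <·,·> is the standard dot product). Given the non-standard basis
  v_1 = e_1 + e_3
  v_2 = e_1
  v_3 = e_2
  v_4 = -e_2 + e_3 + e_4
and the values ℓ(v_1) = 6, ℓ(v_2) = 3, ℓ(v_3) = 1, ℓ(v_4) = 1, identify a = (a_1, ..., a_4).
a = (3, 1, 3, -1)

Write a = (a_1, ..., a_4) in the standard basis. For each basis vector v_i, ℓ(v_i) = <v_i, a> is a linear equation in the a_j's. Collect the n equations into a matrix system V a = ℓ, where row i of V is v_i (expressed in the standard basis). Since V is invertible (lower-triangular with 1s on the diagonal, up to permutation), solve by back-substitution:
  V =
[[1, 0, 1, 0],
 [1, 0, 0, 0],
 [0, 1, 0, 0],
 [0, -1, 1, 1]]
  V a = (6, 3, 1, 1)
Solving gives a = (3, 1, 3, -1).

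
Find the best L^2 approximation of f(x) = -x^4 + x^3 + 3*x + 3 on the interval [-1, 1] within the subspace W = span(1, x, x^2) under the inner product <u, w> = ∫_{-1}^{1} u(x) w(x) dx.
g(x) = -6*x^2/7 + 18*x/5 + 108/35

The best approximation g ∈ W is the orthogonal projection of f onto W. Writing g = a_0 + a_1 x + a_2 x^2, the coefficients solve the normal equations G · a = b where
  G_{ij} = <φ_i, φ_j> and b_i = <f, φ_i>, with φ_0 = 1, φ_1 = x, φ_2 = x^2.
G =
  [2, 0, 2/3]
  [0, 2/3, 0]
  [2/3, 0, 2/5],
b = (28/5, 12/5, 12/7).
Solving gives a_0 = 108/35, a_1 = 18/5, a_2 = -6/7, so
  g(x) = -6*x^2/7 + 18*x/5 + 108/35.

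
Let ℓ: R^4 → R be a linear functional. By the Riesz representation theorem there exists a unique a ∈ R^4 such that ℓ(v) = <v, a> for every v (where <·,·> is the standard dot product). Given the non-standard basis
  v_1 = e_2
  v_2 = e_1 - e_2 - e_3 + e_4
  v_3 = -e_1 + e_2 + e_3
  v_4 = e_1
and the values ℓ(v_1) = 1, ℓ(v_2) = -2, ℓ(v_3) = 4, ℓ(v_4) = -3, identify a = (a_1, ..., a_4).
a = (-3, 1, 0, 2)

Write a = (a_1, ..., a_4) in the standard basis. For each basis vector v_i, ℓ(v_i) = <v_i, a> is a linear equation in the a_j's. Collect the n equations into a matrix system V a = ℓ, where row i of V is v_i (expressed in the standard basis). Since V is invertible (lower-triangular with 1s on the diagonal, up to permutation), solve by back-substitution:
  V =
[[0, 1, 0, 0],
 [1, -1, -1, 1],
 [-1, 1, 1, 0],
 [1, 0, 0, 0]]
  V a = (1, -2, 4, -3)
Solving gives a = (-3, 1, 0, 2).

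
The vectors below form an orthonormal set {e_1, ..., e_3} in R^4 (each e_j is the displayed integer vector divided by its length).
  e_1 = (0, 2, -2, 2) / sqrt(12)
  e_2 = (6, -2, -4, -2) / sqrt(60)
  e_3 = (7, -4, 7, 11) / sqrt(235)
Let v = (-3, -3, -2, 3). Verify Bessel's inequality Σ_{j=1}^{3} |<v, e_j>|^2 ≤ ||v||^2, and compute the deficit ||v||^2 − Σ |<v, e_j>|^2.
Σ |<v, e_j>|^2 = 161/47; ||v||^2 = 31; deficit = 1296/47

Write each e_j = u_j / sqrt(<u_j, u_j>) where u_j is the displayed integer vector. Then <v, e_j> = <v, u_j> / sqrt(<u_j, u_j>), so |<v, e_j>|^2 = <v, u_j>^2 / <u_j, u_j>.
Coefficients: <v, e_1> = 4/sqrt(12), <v, e_2> = -10/sqrt(60), <v, e_3> = 10/sqrt(235).
Square and sum: Σ |<v, e_j>|^2 = 161/47.
Compute ||v||^2 = v·v = 31.
Deficit = 31 − 161/47 = 1296/47 ≥ 0, confirming Bessel's inequality. (The deficit equals ||v − Σ <v,e_j> e_j||^2, the squared distance from v to span{e_j}.)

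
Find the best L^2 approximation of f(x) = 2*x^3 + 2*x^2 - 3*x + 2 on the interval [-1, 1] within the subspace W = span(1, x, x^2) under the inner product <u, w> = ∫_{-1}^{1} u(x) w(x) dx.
g(x) = 2*x^2 - 9*x/5 + 2

The best approximation g ∈ W is the orthogonal projection of f onto W. Writing g = a_0 + a_1 x + a_2 x^2, the coefficients solve the normal equations G · a = b where
  G_{ij} = <φ_i, φ_j> and b_i = <f, φ_i>, with φ_0 = 1, φ_1 = x, φ_2 = x^2.
G =
  [2, 0, 2/3]
  [0, 2/3, 0]
  [2/3, 0, 2/5],
b = (16/3, -6/5, 32/15).
Solving gives a_0 = 2, a_1 = -9/5, a_2 = 2, so
  g(x) = 2*x^2 - 9*x/5 + 2.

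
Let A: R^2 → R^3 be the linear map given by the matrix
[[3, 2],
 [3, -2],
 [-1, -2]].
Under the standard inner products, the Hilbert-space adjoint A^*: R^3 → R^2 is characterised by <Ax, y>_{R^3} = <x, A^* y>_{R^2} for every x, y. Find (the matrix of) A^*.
A^* = A^T =
[[3, 3, -1],
 [2, -2, -2]]

For real matrices with standard dot products, the defining identity <Ax, y> = <x, A^* y> gives (Ax)^T y = x^T (A^*) y, i.e. x^T A^T y = x^T (A^*) y. Since this holds for all x, y, we must have A^* = A^T. Therefore
A^* =
[[3, 3, -1],
 [2, -2, -2]].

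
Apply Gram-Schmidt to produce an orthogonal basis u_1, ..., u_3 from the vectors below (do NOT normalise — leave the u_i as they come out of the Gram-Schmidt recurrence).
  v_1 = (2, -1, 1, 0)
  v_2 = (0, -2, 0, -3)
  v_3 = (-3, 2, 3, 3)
Orthogonal basis:
  u_1 = (2, -1, 1, 0)
  u_2 = (-2/3, -5/3, -1/3, -3)
  u_3 = (-72/37, -27/74, 261/74, 9/37)

Apply the Gram-Schmidt recurrence
  u_1 = v_1
  u_i = v_i − Σ_{j<i} ((v_i · u_j) / (u_j · u_j)) · u_j.

Step by step this gives:
  u_1 = (2, -1, 1, 0)
  u_2 = (-2/3, -5/3, -1/3, -3)
  u_3 = (-72/37, -27/74, 261/74, 9/37)

Orthogonality check:
  u_2 · u_1 = 0 (should be 0)
  u_3 · u_1 = 0 (should be 0)
  u_3 · u_2 = 0 (should be 0)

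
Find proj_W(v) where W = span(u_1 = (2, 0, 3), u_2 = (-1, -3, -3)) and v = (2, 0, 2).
proj_W(v) = (11/7, -1/7, 16/7)

Set up U = [u_1 | ... | u_2] ∈ R^(3×2). The projector onto W = col(U) is P = U (U^T U)^(-1) U^T.
Compute U^T U =
  [13, -11]
  [-11, 19],
and U^T v = (10, -8).
Solve U^T U · c = U^T v for the coefficients: c = (17/21, 1/21). The projection is proj_W(v) = U c.
Check: (v - proj_W(v)) · u_1 = 0  (should be 0).
Check: (v - proj_W(v)) · u_2 = 0  (should be 0).
Result: proj_W(v) = (11/7, -1/7, 16/7).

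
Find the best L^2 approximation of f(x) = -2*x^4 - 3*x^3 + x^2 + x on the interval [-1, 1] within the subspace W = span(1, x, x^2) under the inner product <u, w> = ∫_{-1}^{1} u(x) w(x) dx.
g(x) = -5*x^2/7 - 4*x/5 + 6/35

The best approximation g ∈ W is the orthogonal projection of f onto W. Writing g = a_0 + a_1 x + a_2 x^2, the coefficients solve the normal equations G · a = b where
  G_{ij} = <φ_i, φ_j> and b_i = <f, φ_i>, with φ_0 = 1, φ_1 = x, φ_2 = x^2.
G =
  [2, 0, 2/3]
  [0, 2/3, 0]
  [2/3, 0, 2/5],
b = (-2/15, -8/15, -6/35).
Solving gives a_0 = 6/35, a_1 = -4/5, a_2 = -5/7, so
  g(x) = -5*x^2/7 - 4*x/5 + 6/35.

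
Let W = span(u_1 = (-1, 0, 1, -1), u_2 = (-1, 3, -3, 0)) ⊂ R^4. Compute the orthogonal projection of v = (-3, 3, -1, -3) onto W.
proj_W(v) = (-180/53, 165/53, -40/53, -125/53)

Set up U = [u_1 | ... | u_2] ∈ R^(4×2). The projector onto W = col(U) is P = U (U^T U)^(-1) U^T.
Compute U^T U =
  [3, -2]
  [-2, 19],
and U^T v = (5, 15).
Solve U^T U · c = U^T v for the coefficients: c = (125/53, 55/53). The projection is proj_W(v) = U c.
Check: (v - proj_W(v)) · u_1 = 0  (should be 0).
Check: (v - proj_W(v)) · u_2 = 0  (should be 0).
Result: proj_W(v) = (-180/53, 165/53, -40/53, -125/53).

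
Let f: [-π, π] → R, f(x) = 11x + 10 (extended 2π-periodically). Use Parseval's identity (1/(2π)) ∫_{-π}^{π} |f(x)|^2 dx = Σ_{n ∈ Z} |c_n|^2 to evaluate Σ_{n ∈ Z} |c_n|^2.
Σ |c_n|^2 = 121π^2/3 + 100

Expand and integrate term by term over [-π, π]:
  ∫ (11x)^2 dx = 121·(2π^3/3); ∫ 2·11·(10)·x dx = 0 (odd integrand); ∫ 10^2 dx = 100·2π.
So (1/(2π)) ∫_{-π}^{π} (11x + 10)^2 dx = 121π^2/3 + 100 = 121π^2/3 + 100.
Parseval ⇒ Σ |c_n|^2 = 121π^2/3 + 100.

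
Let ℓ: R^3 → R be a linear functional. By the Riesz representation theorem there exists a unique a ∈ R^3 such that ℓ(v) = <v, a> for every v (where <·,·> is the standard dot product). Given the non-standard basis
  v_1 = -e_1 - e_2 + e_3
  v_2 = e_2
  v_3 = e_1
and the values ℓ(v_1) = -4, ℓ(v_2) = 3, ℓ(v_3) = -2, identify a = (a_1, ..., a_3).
a = (-2, 3, -3)

Write a = (a_1, ..., a_3) in the standard basis. For each basis vector v_i, ℓ(v_i) = <v_i, a> is a linear equation in the a_j's. Collect the n equations into a matrix system V a = ℓ, where row i of V is v_i (expressed in the standard basis). Since V is invertible (lower-triangular with 1s on the diagonal, up to permutation), solve by back-substitution:
  V =
[[-1, -1, 1],
 [0, 1, 0],
 [1, 0, 0]]
  V a = (-4, 3, -2)
Solving gives a = (-2, 3, -3).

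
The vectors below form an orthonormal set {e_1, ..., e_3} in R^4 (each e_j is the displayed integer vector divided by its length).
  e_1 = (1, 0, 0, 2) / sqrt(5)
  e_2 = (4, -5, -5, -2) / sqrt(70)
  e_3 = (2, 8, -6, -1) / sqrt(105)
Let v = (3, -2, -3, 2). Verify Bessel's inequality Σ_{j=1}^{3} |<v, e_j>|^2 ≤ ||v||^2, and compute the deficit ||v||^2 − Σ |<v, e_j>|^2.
Σ |<v, e_j>|^2 = 257/10; ||v||^2 = 26; deficit = 3/10

Write each e_j = u_j / sqrt(<u_j, u_j>) where u_j is the displayed integer vector. Then <v, e_j> = <v, u_j> / sqrt(<u_j, u_j>), so |<v, e_j>|^2 = <v, u_j>^2 / <u_j, u_j>.
Coefficients: <v, e_1> = 7/sqrt(5), <v, e_2> = 33/sqrt(70), <v, e_3> = 6/sqrt(105).
Square and sum: Σ |<v, e_j>|^2 = 257/10.
Compute ||v||^2 = v·v = 26.
Deficit = 26 − 257/10 = 3/10 ≥ 0, confirming Bessel's inequality. (The deficit equals ||v − Σ <v,e_j> e_j||^2, the squared distance from v to span{e_j}.)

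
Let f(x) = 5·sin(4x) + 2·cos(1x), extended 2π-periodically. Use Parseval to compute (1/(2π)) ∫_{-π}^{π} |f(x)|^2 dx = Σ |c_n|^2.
Σ |c_n|^2 = 29/2

Expand |f|^2 and use orthogonality of {sin(nx), cos(mx)} on [-π, π]:
  ∫_{-π}^{π} sin(nx)^2 dx = π, ∫ cos(mx)^2 dx = π, and cross terms integrate to 0.
So ∫_{-π}^{π} f(x)^2 dx = 5^2 · π + 2^2 · π = (25 + 4)π.
Divide by 2π: (25 + 4)/2 = 29/2.
By Parseval, this equals Σ |c_n|^2.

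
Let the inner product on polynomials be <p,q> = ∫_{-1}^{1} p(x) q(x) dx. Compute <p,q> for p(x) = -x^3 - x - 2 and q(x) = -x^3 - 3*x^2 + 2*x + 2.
<p,q> = -572/105

Expand the product: p(x)·q(x) = x^6 + 3*x^5 - x^4 + 3*x^3 + 4*x^2 - 6*x - 4.
∫_{-1}^{1} of each monomial x^k gives [2/(k+1) if k even, 0 if k odd]. Integrating term-by-term (or equivalently evaluating the antiderivative F(x) = x^7/7 + x^6/2 - x^5/5 + 3*x^4/4 + 4*x^3/3 - 3*x^2 - 4*x at the endpoints):
  F(1) − F(−1) = -1879/420 − (409/420) = -572/105.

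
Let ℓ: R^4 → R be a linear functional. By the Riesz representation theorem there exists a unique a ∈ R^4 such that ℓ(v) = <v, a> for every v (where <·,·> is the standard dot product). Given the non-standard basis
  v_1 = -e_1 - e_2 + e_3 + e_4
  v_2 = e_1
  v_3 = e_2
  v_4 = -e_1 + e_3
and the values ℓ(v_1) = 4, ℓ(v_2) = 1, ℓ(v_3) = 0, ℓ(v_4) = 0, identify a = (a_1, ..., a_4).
a = (1, 0, 1, 4)

Write a = (a_1, ..., a_4) in the standard basis. For each basis vector v_i, ℓ(v_i) = <v_i, a> is a linear equation in the a_j's. Collect the n equations into a matrix system V a = ℓ, where row i of V is v_i (expressed in the standard basis). Since V is invertible (lower-triangular with 1s on the diagonal, up to permutation), solve by back-substitution:
  V =
[[-1, -1, 1, 1],
 [1, 0, 0, 0],
 [0, 1, 0, 0],
 [-1, 0, 1, 0]]
  V a = (4, 1, 0, 0)
Solving gives a = (1, 0, 1, 4).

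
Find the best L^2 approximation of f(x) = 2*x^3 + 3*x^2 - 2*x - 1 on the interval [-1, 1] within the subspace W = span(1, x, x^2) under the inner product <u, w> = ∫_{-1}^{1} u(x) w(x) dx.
g(x) = 3*x^2 - 4*x/5 - 1

The best approximation g ∈ W is the orthogonal projection of f onto W. Writing g = a_0 + a_1 x + a_2 x^2, the coefficients solve the normal equations G · a = b where
  G_{ij} = <φ_i, φ_j> and b_i = <f, φ_i>, with φ_0 = 1, φ_1 = x, φ_2 = x^2.
G =
  [2, 0, 2/3]
  [0, 2/3, 0]
  [2/3, 0, 2/5],
b = (0, -8/15, 8/15).
Solving gives a_0 = -1, a_1 = -4/5, a_2 = 3, so
  g(x) = 3*x^2 - 4*x/5 - 1.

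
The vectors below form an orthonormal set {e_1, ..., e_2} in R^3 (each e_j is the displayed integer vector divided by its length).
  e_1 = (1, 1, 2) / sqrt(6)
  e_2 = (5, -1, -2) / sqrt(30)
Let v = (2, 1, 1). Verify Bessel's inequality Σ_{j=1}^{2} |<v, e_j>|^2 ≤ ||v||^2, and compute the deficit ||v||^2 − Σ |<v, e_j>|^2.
Σ |<v, e_j>|^2 = 29/5; ||v||^2 = 6; deficit = 1/5

Write each e_j = u_j / sqrt(<u_j, u_j>) where u_j is the displayed integer vector. Then <v, e_j> = <v, u_j> / sqrt(<u_j, u_j>), so |<v, e_j>|^2 = <v, u_j>^2 / <u_j, u_j>.
Coefficients: <v, e_1> = 5/sqrt(6), <v, e_2> = 7/sqrt(30).
Square and sum: Σ |<v, e_j>|^2 = 29/5.
Compute ||v||^2 = v·v = 6.
Deficit = 6 − 29/5 = 1/5 ≥ 0, confirming Bessel's inequality. (The deficit equals ||v − Σ <v,e_j> e_j||^2, the squared distance from v to span{e_j}.)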